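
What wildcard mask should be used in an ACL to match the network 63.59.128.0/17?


Subnet mask: 255.255.128.0
Wildcard = 255.255.255.255 - subnet mask
255 - 255 = 0
255 - 255 = 0
255 - 128 = 127
255 - 0 = 255
Wildcard: 0.0.127.255


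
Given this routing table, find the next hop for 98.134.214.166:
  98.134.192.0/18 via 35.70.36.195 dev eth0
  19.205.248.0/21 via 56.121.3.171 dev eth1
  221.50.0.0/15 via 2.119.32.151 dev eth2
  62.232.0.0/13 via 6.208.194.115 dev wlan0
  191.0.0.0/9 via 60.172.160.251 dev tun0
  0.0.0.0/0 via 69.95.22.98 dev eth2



Longest prefix match for 98.134.214.166:
  /18 98.134.192.0: MATCH
  /21 19.205.248.0: no
  /15 221.50.0.0: no
  /13 62.232.0.0: no
  /9 191.0.0.0: no
  /0 0.0.0.0: MATCH
Selected: next-hop 35.70.36.195 via eth0 (matched /18)


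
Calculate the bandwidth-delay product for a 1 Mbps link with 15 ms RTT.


BDP = bandwidth * RTT
= 1 Mbps * 15 ms
= 1 * 1e6 * 15 / 1000 bits
= 15000 bits
= 1875 bytes
= 1.8311 KB
BDP = 15000 bits (1875 bytes)


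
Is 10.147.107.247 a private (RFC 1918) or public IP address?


RFC 1918 private ranges:
  10.0.0.0/8 (10.0.0.0 - 10.255.255.255)
  172.16.0.0/12 (172.16.0.0 - 172.31.255.255)
  192.168.0.0/16 (192.168.0.0 - 192.168.255.255)
Private (in 10.0.0.0/8)


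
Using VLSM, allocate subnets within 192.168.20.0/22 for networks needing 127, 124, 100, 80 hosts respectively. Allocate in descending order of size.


127 hosts -> /24 (254 usable): 192.168.20.0/24
124 hosts -> /25 (126 usable): 192.168.21.0/25
100 hosts -> /25 (126 usable): 192.168.21.128/25
80 hosts -> /25 (126 usable): 192.168.22.0/25
Allocation: 192.168.20.0/24 (127 hosts, 254 usable); 192.168.21.0/25 (124 hosts, 126 usable); 192.168.21.128/25 (100 hosts, 126 usable); 192.168.22.0/25 (80 hosts, 126 usable)


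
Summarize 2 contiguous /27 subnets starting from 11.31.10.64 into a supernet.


Original prefix: /27
Number of subnets: 2 = 2^1
New prefix = 27 - 1 = 26
Supernet: 11.31.10.64/26


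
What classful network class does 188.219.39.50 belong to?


First octet: 188
Binary: 10111100
10xxxxxx -> Class B (128-191)
Class B, default mask 255.255.0.0 (/16)


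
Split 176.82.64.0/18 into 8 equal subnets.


New prefix = 18 + 3 = 21
Each subnet has 2048 addresses
  176.82.64.0/21
  176.82.72.0/21
  176.82.80.0/21
  176.82.88.0/21
  176.82.96.0/21
  176.82.104.0/21
  176.82.112.0/21
  176.82.120.0/21
Subnets: 176.82.64.0/21, 176.82.72.0/21, 176.82.80.0/21, 176.82.88.0/21, 176.82.96.0/21, 176.82.104.0/21, 176.82.112.0/21, 176.82.120.0/21


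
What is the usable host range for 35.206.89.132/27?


Network: 35.206.89.128
Broadcast: 35.206.89.159
First usable = network + 1
Last usable = broadcast - 1
Range: 35.206.89.129 to 35.206.89.158


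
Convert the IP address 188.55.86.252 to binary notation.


188 = 10111100
55 = 00110111
86 = 01010110
252 = 11111100
Binary: 10111100.00110111.01010110.11111100


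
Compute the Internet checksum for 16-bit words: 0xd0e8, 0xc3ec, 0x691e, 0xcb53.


Sum all words (with carry folding):
+ 0xd0e8 = 0xd0e8
+ 0xc3ec = 0x94d5
+ 0x691e = 0xfdf3
+ 0xcb53 = 0xc947
One's complement: ~0xc947
Checksum = 0x36b8


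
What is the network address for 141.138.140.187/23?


IP:   10001101.10001010.10001100.10111011
Mask: 11111111.11111111.11111110.00000000
AND operation:
Net:  10001101.10001010.10001100.00000000
Network: 141.138.140.0/23


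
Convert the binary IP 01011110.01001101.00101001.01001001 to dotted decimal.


01011110 = 94
01001101 = 77
00101001 = 41
01001001 = 73
IP: 94.77.41.73


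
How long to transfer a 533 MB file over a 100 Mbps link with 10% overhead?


Effective throughput = 100 * (1 - 10/100) = 90 Mbps
File size in Mb = 533 * 8 = 4264 Mb
Time = 4264 / 90
Time = 47.3778 seconds


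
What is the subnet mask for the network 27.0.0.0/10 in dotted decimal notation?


/10 means 10 network bits, 22 host bits
Binary: 11111111110000000000000000000000
Mask: 255.192.0.0


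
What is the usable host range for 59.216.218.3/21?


Network: 59.216.216.0
Broadcast: 59.216.223.255
First usable = network + 1
Last usable = broadcast - 1
Range: 59.216.216.1 to 59.216.223.254


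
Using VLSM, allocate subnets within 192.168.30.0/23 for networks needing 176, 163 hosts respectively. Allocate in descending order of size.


176 hosts -> /24 (254 usable): 192.168.30.0/24
163 hosts -> /24 (254 usable): 192.168.31.0/24
Allocation: 192.168.30.0/24 (176 hosts, 254 usable); 192.168.31.0/24 (163 hosts, 254 usable)


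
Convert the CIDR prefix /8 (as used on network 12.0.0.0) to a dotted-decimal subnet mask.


/8 means 8 network bits, 24 host bits
Binary: 11111111000000000000000000000000
Mask: 255.0.0.0


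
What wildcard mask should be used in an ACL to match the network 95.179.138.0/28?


Subnet mask: 255.255.255.240
Wildcard = 255.255.255.255 - subnet mask
255 - 255 = 0
255 - 255 = 0
255 - 255 = 0
255 - 240 = 15
Wildcard: 0.0.0.15


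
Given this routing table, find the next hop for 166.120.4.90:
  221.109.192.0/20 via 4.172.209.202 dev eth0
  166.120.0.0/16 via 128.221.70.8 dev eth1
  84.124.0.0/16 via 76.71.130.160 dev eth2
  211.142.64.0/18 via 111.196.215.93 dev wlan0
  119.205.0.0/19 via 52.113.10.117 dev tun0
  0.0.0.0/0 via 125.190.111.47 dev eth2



Longest prefix match for 166.120.4.90:
  /20 221.109.192.0: no
  /16 166.120.0.0: MATCH
  /16 84.124.0.0: no
  /18 211.142.64.0: no
  /19 119.205.0.0: no
  /0 0.0.0.0: MATCH
Selected: next-hop 128.221.70.8 via eth1 (matched /16)


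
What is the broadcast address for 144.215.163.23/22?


Network: 144.215.160.0/22
Host bits = 10
Set all host bits to 1:
Broadcast: 144.215.163.255


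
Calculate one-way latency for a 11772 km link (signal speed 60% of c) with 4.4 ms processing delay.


Speed = 0.6 * 3e5 km/s = 180000 km/s
Propagation delay = 11772 / 180000 = 0.0654 s = 65.4 ms
Processing delay = 4.4 ms
Total one-way latency = 69.8 ms


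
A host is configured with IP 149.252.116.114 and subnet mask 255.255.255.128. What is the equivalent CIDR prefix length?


Binary: 11111111.11111111.11111111.10000000
Count leading 1s
Prefix: /25


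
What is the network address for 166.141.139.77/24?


IP:   10100110.10001101.10001011.01001101
Mask: 11111111.11111111.11111111.00000000
AND operation:
Net:  10100110.10001101.10001011.00000000
Network: 166.141.139.0/24


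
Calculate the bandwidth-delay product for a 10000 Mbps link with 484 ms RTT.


BDP = bandwidth * RTT
= 10000 Mbps * 484 ms
= 10000 * 1e6 * 484 / 1000 bits
= 4840000000 bits
= 605000000 bytes
= 590820.3125 KB
BDP = 4840000000 bits (605000000 bytes)


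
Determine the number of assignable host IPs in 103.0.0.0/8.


Host bits = 32 - 8 = 24
Total addresses = 2^24 = 16777216
Usable = total - 2 (network and broadcast)
Usable hosts: 16777214


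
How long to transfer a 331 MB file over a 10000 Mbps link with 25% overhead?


Effective throughput = 10000 * (1 - 25/100) = 7500 Mbps
File size in Mb = 331 * 8 = 2648 Mb
Time = 2648 / 7500
Time = 0.3531 seconds


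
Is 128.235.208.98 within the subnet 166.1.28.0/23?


Subnet network: 166.1.28.0
Test IP AND mask: 128.235.208.0
No, 128.235.208.98 is not in 166.1.28.0/23


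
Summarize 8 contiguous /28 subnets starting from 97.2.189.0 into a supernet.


Original prefix: /28
Number of subnets: 8 = 2^3
New prefix = 28 - 3 = 25
Supernet: 97.2.189.0/25


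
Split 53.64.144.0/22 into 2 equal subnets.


New prefix = 22 + 1 = 23
Each subnet has 512 addresses
  53.64.144.0/23
  53.64.146.0/23
Subnets: 53.64.144.0/23, 53.64.146.0/23


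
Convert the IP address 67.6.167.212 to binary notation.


67 = 01000011
6 = 00000110
167 = 10100111
212 = 11010100
Binary: 01000011.00000110.10100111.11010100


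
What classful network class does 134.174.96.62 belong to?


First octet: 134
Binary: 10000110
10xxxxxx -> Class B (128-191)
Class B, default mask 255.255.0.0 (/16)


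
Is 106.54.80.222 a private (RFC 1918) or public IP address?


RFC 1918 private ranges:
  10.0.0.0/8 (10.0.0.0 - 10.255.255.255)
  172.16.0.0/12 (172.16.0.0 - 172.31.255.255)
  192.168.0.0/16 (192.168.0.0 - 192.168.255.255)
Public (not in any RFC 1918 range)


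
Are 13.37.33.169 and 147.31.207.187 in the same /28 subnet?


Mask: 255.255.255.240
13.37.33.169 AND mask = 13.37.33.160
147.31.207.187 AND mask = 147.31.207.176
No, different subnets (13.37.33.160 vs 147.31.207.176)


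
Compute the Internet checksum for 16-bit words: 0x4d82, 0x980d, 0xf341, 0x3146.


Sum all words (with carry folding):
+ 0x4d82 = 0x4d82
+ 0x980d = 0xe58f
+ 0xf341 = 0xd8d1
+ 0x3146 = 0x0a18
One's complement: ~0x0a18
Checksum = 0xf5e7


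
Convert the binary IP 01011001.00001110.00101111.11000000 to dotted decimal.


01011001 = 89
00001110 = 14
00101111 = 47
11000000 = 192
IP: 89.14.47.192


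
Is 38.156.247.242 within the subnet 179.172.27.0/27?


Subnet network: 179.172.27.0
Test IP AND mask: 38.156.247.224
No, 38.156.247.242 is not in 179.172.27.0/27


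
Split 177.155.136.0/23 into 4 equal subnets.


New prefix = 23 + 2 = 25
Each subnet has 128 addresses
  177.155.136.0/25
  177.155.136.128/25
  177.155.137.0/25
  177.155.137.128/25
Subnets: 177.155.136.0/25, 177.155.136.128/25, 177.155.137.0/25, 177.155.137.128/25


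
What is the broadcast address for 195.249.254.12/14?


Network: 195.248.0.0/14
Host bits = 18
Set all host bits to 1:
Broadcast: 195.251.255.255


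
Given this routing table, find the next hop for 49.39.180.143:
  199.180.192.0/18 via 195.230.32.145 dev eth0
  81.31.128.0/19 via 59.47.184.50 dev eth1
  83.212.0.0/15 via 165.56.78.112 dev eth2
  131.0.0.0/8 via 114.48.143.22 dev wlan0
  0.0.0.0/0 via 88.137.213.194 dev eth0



Longest prefix match for 49.39.180.143:
  /18 199.180.192.0: no
  /19 81.31.128.0: no
  /15 83.212.0.0: no
  /8 131.0.0.0: no
  /0 0.0.0.0: MATCH
Selected: next-hop 88.137.213.194 via eth0 (matched /0)


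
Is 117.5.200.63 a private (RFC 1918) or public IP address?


RFC 1918 private ranges:
  10.0.0.0/8 (10.0.0.0 - 10.255.255.255)
  172.16.0.0/12 (172.16.0.0 - 172.31.255.255)
  192.168.0.0/16 (192.168.0.0 - 192.168.255.255)
Public (not in any RFC 1918 range)


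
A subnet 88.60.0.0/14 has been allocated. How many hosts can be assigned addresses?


Host bits = 32 - 14 = 18
Total addresses = 2^18 = 262144
Usable = total - 2 (network and broadcast)
Usable hosts: 262142


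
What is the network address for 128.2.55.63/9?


IP:   10000000.00000010.00110111.00111111
Mask: 11111111.10000000.00000000.00000000
AND operation:
Net:  10000000.00000000.00000000.00000000
Network: 128.0.0.0/9


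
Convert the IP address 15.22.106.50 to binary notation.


15 = 00001111
22 = 00010110
106 = 01101010
50 = 00110010
Binary: 00001111.00010110.01101010.00110010


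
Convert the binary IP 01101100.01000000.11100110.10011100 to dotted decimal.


01101100 = 108
01000000 = 64
11100110 = 230
10011100 = 156
IP: 108.64.230.156


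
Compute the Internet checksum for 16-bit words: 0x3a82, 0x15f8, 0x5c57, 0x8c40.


Sum all words (with carry folding):
+ 0x3a82 = 0x3a82
+ 0x15f8 = 0x507a
+ 0x5c57 = 0xacd1
+ 0x8c40 = 0x3912
One's complement: ~0x3912
Checksum = 0xc6ed


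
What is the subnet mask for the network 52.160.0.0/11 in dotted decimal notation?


/11 means 11 network bits, 21 host bits
Binary: 11111111111000000000000000000000
Mask: 255.224.0.0


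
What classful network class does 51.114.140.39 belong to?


First octet: 51
Binary: 00110011
0xxxxxxx -> Class A (1-126)
Class A, default mask 255.0.0.0 (/8)


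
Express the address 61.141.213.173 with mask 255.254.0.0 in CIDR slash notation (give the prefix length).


Binary: 11111111.11111110.00000000.00000000
Count leading 1s
Prefix: /15


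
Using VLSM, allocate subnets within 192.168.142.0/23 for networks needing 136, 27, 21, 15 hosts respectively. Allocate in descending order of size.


136 hosts -> /24 (254 usable): 192.168.142.0/24
27 hosts -> /27 (30 usable): 192.168.143.0/27
21 hosts -> /27 (30 usable): 192.168.143.32/27
15 hosts -> /27 (30 usable): 192.168.143.64/27
Allocation: 192.168.142.0/24 (136 hosts, 254 usable); 192.168.143.0/27 (27 hosts, 30 usable); 192.168.143.32/27 (21 hosts, 30 usable); 192.168.143.64/27 (15 hosts, 30 usable)


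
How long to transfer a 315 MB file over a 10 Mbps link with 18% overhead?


Effective throughput = 10 * (1 - 18/100) = 8.2 Mbps
File size in Mb = 315 * 8 = 2520 Mb
Time = 2520 / 8.2
Time = 307.3171 seconds


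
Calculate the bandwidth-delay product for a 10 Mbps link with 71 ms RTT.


BDP = bandwidth * RTT
= 10 Mbps * 71 ms
= 10 * 1e6 * 71 / 1000 bits
= 710000 bits
= 88750 bytes
= 86.6699 KB
BDP = 710000 bits (88750 bytes)


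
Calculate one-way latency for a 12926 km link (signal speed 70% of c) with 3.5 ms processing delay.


Speed = 0.7 * 3e5 km/s = 210000 km/s
Propagation delay = 12926 / 210000 = 0.0616 s = 61.5524 ms
Processing delay = 3.5 ms
Total one-way latency = 65.0524 ms


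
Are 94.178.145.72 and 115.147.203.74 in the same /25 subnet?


Mask: 255.255.255.128
94.178.145.72 AND mask = 94.178.145.0
115.147.203.74 AND mask = 115.147.203.0
No, different subnets (94.178.145.0 vs 115.147.203.0)


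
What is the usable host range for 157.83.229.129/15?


Network: 157.82.0.0
Broadcast: 157.83.255.255
First usable = network + 1
Last usable = broadcast - 1
Range: 157.82.0.1 to 157.83.255.254


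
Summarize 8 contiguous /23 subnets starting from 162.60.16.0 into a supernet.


Original prefix: /23
Number of subnets: 8 = 2^3
New prefix = 23 - 3 = 20
Supernet: 162.60.16.0/20


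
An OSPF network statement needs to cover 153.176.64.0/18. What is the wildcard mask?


Subnet mask: 255.255.192.0
Wildcard = 255.255.255.255 - subnet mask
255 - 255 = 0
255 - 255 = 0
255 - 192 = 63
255 - 0 = 255
Wildcard: 0.0.63.255


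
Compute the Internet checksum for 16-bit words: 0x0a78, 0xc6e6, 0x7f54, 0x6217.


Sum all words (with carry folding):
+ 0x0a78 = 0x0a78
+ 0xc6e6 = 0xd15e
+ 0x7f54 = 0x50b3
+ 0x6217 = 0xb2ca
One's complement: ~0xb2ca
Checksum = 0x4d35


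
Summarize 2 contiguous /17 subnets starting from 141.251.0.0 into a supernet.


Original prefix: /17
Number of subnets: 2 = 2^1
New prefix = 17 - 1 = 16
Supernet: 141.251.0.0/16


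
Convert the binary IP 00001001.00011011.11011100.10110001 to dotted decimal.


00001001 = 9
00011011 = 27
11011100 = 220
10110001 = 177
IP: 9.27.220.177


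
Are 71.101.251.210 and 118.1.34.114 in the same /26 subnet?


Mask: 255.255.255.192
71.101.251.210 AND mask = 71.101.251.192
118.1.34.114 AND mask = 118.1.34.64
No, different subnets (71.101.251.192 vs 118.1.34.64)


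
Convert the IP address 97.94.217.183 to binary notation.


97 = 01100001
94 = 01011110
217 = 11011001
183 = 10110111
Binary: 01100001.01011110.11011001.10110111


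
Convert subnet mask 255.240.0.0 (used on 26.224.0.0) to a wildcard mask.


Subnet mask: 255.240.0.0
Wildcard = 255.255.255.255 - subnet mask
255 - 255 = 0
255 - 240 = 15
255 - 0 = 255
255 - 0 = 255
Wildcard: 0.15.255.255


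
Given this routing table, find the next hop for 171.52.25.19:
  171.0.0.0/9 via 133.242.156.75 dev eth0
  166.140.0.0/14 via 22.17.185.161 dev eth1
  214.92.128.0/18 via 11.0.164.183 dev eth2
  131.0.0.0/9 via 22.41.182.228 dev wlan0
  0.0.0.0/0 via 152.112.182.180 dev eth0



Longest prefix match for 171.52.25.19:
  /9 171.0.0.0: MATCH
  /14 166.140.0.0: no
  /18 214.92.128.0: no
  /9 131.0.0.0: no
  /0 0.0.0.0: MATCH
Selected: next-hop 133.242.156.75 via eth0 (matched /9)


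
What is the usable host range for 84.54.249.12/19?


Network: 84.54.224.0
Broadcast: 84.54.255.255
First usable = network + 1
Last usable = broadcast - 1
Range: 84.54.224.1 to 84.54.255.254


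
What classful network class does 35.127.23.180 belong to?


First octet: 35
Binary: 00100011
0xxxxxxx -> Class A (1-126)
Class A, default mask 255.0.0.0 (/8)


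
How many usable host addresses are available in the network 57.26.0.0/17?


Host bits = 32 - 17 = 15
Total addresses = 2^15 = 32768
Usable = total - 2 (network and broadcast)
Usable hosts: 32766


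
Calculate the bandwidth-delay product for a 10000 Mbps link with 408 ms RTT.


BDP = bandwidth * RTT
= 10000 Mbps * 408 ms
= 10000 * 1e6 * 408 / 1000 bits
= 4080000000 bits
= 510000000 bytes
= 498046.875 KB
BDP = 4080000000 bits (510000000 bytes)


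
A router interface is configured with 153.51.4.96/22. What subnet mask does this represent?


/22 means 22 network bits, 10 host bits
Binary: 11111111111111111111110000000000
Mask: 255.255.252.0


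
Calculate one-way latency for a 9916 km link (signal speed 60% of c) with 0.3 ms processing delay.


Speed = 0.6 * 3e5 km/s = 180000 km/s
Propagation delay = 9916 / 180000 = 0.0551 s = 55.0889 ms
Processing delay = 0.3 ms
Total one-way latency = 55.3889 ms


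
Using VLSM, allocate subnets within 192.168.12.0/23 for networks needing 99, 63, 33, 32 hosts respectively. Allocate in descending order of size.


99 hosts -> /25 (126 usable): 192.168.12.0/25
63 hosts -> /25 (126 usable): 192.168.12.128/25
33 hosts -> /26 (62 usable): 192.168.13.0/26
32 hosts -> /26 (62 usable): 192.168.13.64/26
Allocation: 192.168.12.0/25 (99 hosts, 126 usable); 192.168.12.128/25 (63 hosts, 126 usable); 192.168.13.0/26 (33 hosts, 62 usable); 192.168.13.64/26 (32 hosts, 62 usable)


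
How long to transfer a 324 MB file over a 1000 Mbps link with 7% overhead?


Effective throughput = 1000 * (1 - 7/100) = 930.0 Mbps
File size in Mb = 324 * 8 = 2592 Mb
Time = 2592 / 930.0
Time = 2.7871 seconds


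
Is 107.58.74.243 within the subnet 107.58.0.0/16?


Subnet network: 107.58.0.0
Test IP AND mask: 107.58.0.0
Yes, 107.58.74.243 is in 107.58.0.0/16


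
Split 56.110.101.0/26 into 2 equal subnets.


New prefix = 26 + 1 = 27
Each subnet has 32 addresses
  56.110.101.0/27
  56.110.101.32/27
Subnets: 56.110.101.0/27, 56.110.101.32/27


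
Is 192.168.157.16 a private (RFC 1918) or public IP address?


RFC 1918 private ranges:
  10.0.0.0/8 (10.0.0.0 - 10.255.255.255)
  172.16.0.0/12 (172.16.0.0 - 172.31.255.255)
  192.168.0.0/16 (192.168.0.0 - 192.168.255.255)
Private (in 192.168.0.0/16)


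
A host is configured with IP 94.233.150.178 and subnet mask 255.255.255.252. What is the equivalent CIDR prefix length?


Binary: 11111111.11111111.11111111.11111100
Count leading 1s
Prefix: /30


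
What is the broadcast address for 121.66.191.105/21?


Network: 121.66.184.0/21
Host bits = 11
Set all host bits to 1:
Broadcast: 121.66.191.255


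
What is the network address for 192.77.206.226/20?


IP:   11000000.01001101.11001110.11100010
Mask: 11111111.11111111.11110000.00000000
AND operation:
Net:  11000000.01001101.11000000.00000000
Network: 192.77.192.0/20


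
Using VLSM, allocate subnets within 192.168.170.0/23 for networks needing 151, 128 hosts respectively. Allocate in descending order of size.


151 hosts -> /24 (254 usable): 192.168.170.0/24
128 hosts -> /24 (254 usable): 192.168.171.0/24
Allocation: 192.168.170.0/24 (151 hosts, 254 usable); 192.168.171.0/24 (128 hosts, 254 usable)


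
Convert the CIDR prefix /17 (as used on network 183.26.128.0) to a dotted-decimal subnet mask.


/17 means 17 network bits, 15 host bits
Binary: 11111111111111111000000000000000
Mask: 255.255.128.0


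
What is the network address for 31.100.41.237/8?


IP:   00011111.01100100.00101001.11101101
Mask: 11111111.00000000.00000000.00000000
AND operation:
Net:  00011111.00000000.00000000.00000000
Network: 31.0.0.0/8


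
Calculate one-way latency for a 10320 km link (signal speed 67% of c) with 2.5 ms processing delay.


Speed = 0.67 * 3e5 km/s = 201000 km/s
Propagation delay = 10320 / 201000 = 0.0513 s = 51.3433 ms
Processing delay = 2.5 ms
Total one-way latency = 53.8433 ms


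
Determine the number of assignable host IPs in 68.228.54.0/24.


Host bits = 32 - 24 = 8
Total addresses = 2^8 = 256
Usable = total - 2 (network and broadcast)
Usable hosts: 254


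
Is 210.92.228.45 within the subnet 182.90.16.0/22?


Subnet network: 182.90.16.0
Test IP AND mask: 210.92.228.0
No, 210.92.228.45 is not in 182.90.16.0/22


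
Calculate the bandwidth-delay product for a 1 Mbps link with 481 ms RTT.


BDP = bandwidth * RTT
= 1 Mbps * 481 ms
= 1 * 1e6 * 481 / 1000 bits
= 481000 bits
= 60125 bytes
= 58.7158 KB
BDP = 481000 bits (60125 bytes)


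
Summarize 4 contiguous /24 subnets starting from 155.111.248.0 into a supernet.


Original prefix: /24
Number of subnets: 4 = 2^2
New prefix = 24 - 2 = 22
Supernet: 155.111.248.0/22


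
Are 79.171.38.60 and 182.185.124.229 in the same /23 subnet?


Mask: 255.255.254.0
79.171.38.60 AND mask = 79.171.38.0
182.185.124.229 AND mask = 182.185.124.0
No, different subnets (79.171.38.0 vs 182.185.124.0)


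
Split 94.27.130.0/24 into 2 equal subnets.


New prefix = 24 + 1 = 25
Each subnet has 128 addresses
  94.27.130.0/25
  94.27.130.128/25
Subnets: 94.27.130.0/25, 94.27.130.128/25


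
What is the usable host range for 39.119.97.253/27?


Network: 39.119.97.224
Broadcast: 39.119.97.255
First usable = network + 1
Last usable = broadcast - 1
Range: 39.119.97.225 to 39.119.97.254


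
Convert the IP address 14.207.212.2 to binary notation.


14 = 00001110
207 = 11001111
212 = 11010100
2 = 00000010
Binary: 00001110.11001111.11010100.00000010


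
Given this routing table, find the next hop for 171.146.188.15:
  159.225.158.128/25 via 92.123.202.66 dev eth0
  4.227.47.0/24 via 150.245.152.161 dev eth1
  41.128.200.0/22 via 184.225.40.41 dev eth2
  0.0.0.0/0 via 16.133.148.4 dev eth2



Longest prefix match for 171.146.188.15:
  /25 159.225.158.128: no
  /24 4.227.47.0: no
  /22 41.128.200.0: no
  /0 0.0.0.0: MATCH
Selected: next-hop 16.133.148.4 via eth2 (matched /0)


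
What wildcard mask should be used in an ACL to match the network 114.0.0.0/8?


Subnet mask: 255.0.0.0
Wildcard = 255.255.255.255 - subnet mask
255 - 255 = 0
255 - 0 = 255
255 - 0 = 255
255 - 0 = 255
Wildcard: 0.255.255.255


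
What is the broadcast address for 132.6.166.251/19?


Network: 132.6.160.0/19
Host bits = 13
Set all host bits to 1:
Broadcast: 132.6.191.255


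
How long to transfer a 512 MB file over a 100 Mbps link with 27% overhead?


Effective throughput = 100 * (1 - 27/100) = 73 Mbps
File size in Mb = 512 * 8 = 4096 Mb
Time = 4096 / 73
Time = 56.1096 seconds


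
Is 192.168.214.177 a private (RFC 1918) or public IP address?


RFC 1918 private ranges:
  10.0.0.0/8 (10.0.0.0 - 10.255.255.255)
  172.16.0.0/12 (172.16.0.0 - 172.31.255.255)
  192.168.0.0/16 (192.168.0.0 - 192.168.255.255)
Private (in 192.168.0.0/16)


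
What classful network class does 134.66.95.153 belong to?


First octet: 134
Binary: 10000110
10xxxxxx -> Class B (128-191)
Class B, default mask 255.255.0.0 (/16)


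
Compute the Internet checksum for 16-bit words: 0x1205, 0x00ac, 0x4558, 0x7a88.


Sum all words (with carry folding):
+ 0x1205 = 0x1205
+ 0x00ac = 0x12b1
+ 0x4558 = 0x5809
+ 0x7a88 = 0xd291
One's complement: ~0xd291
Checksum = 0x2d6e


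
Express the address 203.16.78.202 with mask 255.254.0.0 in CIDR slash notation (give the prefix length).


Binary: 11111111.11111110.00000000.00000000
Count leading 1s
Prefix: /15


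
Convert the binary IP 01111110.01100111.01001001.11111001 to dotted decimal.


01111110 = 126
01100111 = 103
01001001 = 73
11111001 = 249
IP: 126.103.73.249


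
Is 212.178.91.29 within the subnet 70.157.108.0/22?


Subnet network: 70.157.108.0
Test IP AND mask: 212.178.88.0
No, 212.178.91.29 is not in 70.157.108.0/22


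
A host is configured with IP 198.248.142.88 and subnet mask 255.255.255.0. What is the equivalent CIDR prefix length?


Binary: 11111111.11111111.11111111.00000000
Count leading 1s
Prefix: /24


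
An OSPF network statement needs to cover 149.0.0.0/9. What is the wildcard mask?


Subnet mask: 255.128.0.0
Wildcard = 255.255.255.255 - subnet mask
255 - 255 = 0
255 - 128 = 127
255 - 0 = 255
255 - 0 = 255
Wildcard: 0.127.255.255


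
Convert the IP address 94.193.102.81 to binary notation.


94 = 01011110
193 = 11000001
102 = 01100110
81 = 01010001
Binary: 01011110.11000001.01100110.01010001


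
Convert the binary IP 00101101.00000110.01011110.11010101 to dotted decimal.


00101101 = 45
00000110 = 6
01011110 = 94
11010101 = 213
IP: 45.6.94.213


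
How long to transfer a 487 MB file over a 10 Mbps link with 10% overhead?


Effective throughput = 10 * (1 - 10/100) = 9 Mbps
File size in Mb = 487 * 8 = 3896 Mb
Time = 3896 / 9
Time = 432.8889 seconds


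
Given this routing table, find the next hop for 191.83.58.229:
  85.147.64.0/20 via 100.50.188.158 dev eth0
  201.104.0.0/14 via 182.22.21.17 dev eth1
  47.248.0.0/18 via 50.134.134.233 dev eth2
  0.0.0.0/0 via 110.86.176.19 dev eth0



Longest prefix match for 191.83.58.229:
  /20 85.147.64.0: no
  /14 201.104.0.0: no
  /18 47.248.0.0: no
  /0 0.0.0.0: MATCH
Selected: next-hop 110.86.176.19 via eth0 (matched /0)


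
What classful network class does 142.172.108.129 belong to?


First octet: 142
Binary: 10001110
10xxxxxx -> Class B (128-191)
Class B, default mask 255.255.0.0 (/16)


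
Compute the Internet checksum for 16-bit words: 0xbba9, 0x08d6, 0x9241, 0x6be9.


Sum all words (with carry folding):
+ 0xbba9 = 0xbba9
+ 0x08d6 = 0xc47f
+ 0x9241 = 0x56c1
+ 0x6be9 = 0xc2aa
One's complement: ~0xc2aa
Checksum = 0x3d55


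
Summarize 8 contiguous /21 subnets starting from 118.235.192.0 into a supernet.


Original prefix: /21
Number of subnets: 8 = 2^3
New prefix = 21 - 3 = 18
Supernet: 118.235.192.0/18


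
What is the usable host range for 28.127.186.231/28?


Network: 28.127.186.224
Broadcast: 28.127.186.239
First usable = network + 1
Last usable = broadcast - 1
Range: 28.127.186.225 to 28.127.186.238


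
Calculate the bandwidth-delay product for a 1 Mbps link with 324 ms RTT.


BDP = bandwidth * RTT
= 1 Mbps * 324 ms
= 1 * 1e6 * 324 / 1000 bits
= 324000 bits
= 40500 bytes
= 39.5508 KB
BDP = 324000 bits (40500 bytes)


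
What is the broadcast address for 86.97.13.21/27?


Network: 86.97.13.0/27
Host bits = 5
Set all host bits to 1:
Broadcast: 86.97.13.31


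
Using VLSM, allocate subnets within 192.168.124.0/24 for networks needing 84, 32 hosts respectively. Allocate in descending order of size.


84 hosts -> /25 (126 usable): 192.168.124.0/25
32 hosts -> /26 (62 usable): 192.168.124.128/26
Allocation: 192.168.124.0/25 (84 hosts, 126 usable); 192.168.124.128/26 (32 hosts, 62 usable)


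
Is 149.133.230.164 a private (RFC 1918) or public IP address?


RFC 1918 private ranges:
  10.0.0.0/8 (10.0.0.0 - 10.255.255.255)
  172.16.0.0/12 (172.16.0.0 - 172.31.255.255)
  192.168.0.0/16 (192.168.0.0 - 192.168.255.255)
Public (not in any RFC 1918 range)


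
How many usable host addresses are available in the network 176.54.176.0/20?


Host bits = 32 - 20 = 12
Total addresses = 2^12 = 4096
Usable = total - 2 (network and broadcast)
Usable hosts: 4094


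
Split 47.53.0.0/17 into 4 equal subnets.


New prefix = 17 + 2 = 19
Each subnet has 8192 addresses
  47.53.0.0/19
  47.53.32.0/19
  47.53.64.0/19
  47.53.96.0/19
Subnets: 47.53.0.0/19, 47.53.32.0/19, 47.53.64.0/19, 47.53.96.0/19


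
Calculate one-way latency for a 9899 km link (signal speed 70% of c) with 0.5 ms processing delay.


Speed = 0.7 * 3e5 km/s = 210000 km/s
Propagation delay = 9899 / 210000 = 0.0471 s = 47.1381 ms
Processing delay = 0.5 ms
Total one-way latency = 47.6381 ms


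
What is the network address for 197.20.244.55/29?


IP:   11000101.00010100.11110100.00110111
Mask: 11111111.11111111.11111111.11111000
AND operation:
Net:  11000101.00010100.11110100.00110000
Network: 197.20.244.48/29


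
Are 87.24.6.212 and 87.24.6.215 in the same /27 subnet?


Mask: 255.255.255.224
87.24.6.212 AND mask = 87.24.6.192
87.24.6.215 AND mask = 87.24.6.192
Yes, same subnet (87.24.6.192)


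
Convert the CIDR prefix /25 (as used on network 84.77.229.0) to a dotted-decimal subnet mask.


/25 means 25 network bits, 7 host bits
Binary: 11111111111111111111111110000000
Mask: 255.255.255.128


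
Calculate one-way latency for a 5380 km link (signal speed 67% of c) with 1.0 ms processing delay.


Speed = 0.67 * 3e5 km/s = 201000 km/s
Propagation delay = 5380 / 201000 = 0.0268 s = 26.7662 ms
Processing delay = 1.0 ms
Total one-way latency = 27.7662 ms


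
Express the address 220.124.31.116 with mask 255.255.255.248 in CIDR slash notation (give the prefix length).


Binary: 11111111.11111111.11111111.11111000
Count leading 1s
Prefix: /29


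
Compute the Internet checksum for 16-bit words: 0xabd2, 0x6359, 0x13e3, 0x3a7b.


Sum all words (with carry folding):
+ 0xabd2 = 0xabd2
+ 0x6359 = 0x0f2c
+ 0x13e3 = 0x230f
+ 0x3a7b = 0x5d8a
One's complement: ~0x5d8a
Checksum = 0xa275


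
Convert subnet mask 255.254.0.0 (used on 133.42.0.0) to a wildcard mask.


Subnet mask: 255.254.0.0
Wildcard = 255.255.255.255 - subnet mask
255 - 255 = 0
255 - 254 = 1
255 - 0 = 255
255 - 0 = 255
Wildcard: 0.1.255.255


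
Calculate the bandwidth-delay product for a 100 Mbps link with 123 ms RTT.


BDP = bandwidth * RTT
= 100 Mbps * 123 ms
= 100 * 1e6 * 123 / 1000 bits
= 12300000 bits
= 1537500 bytes
= 1501.4648 KB
BDP = 12300000 bits (1537500 bytes)


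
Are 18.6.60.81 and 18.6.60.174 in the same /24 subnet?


Mask: 255.255.255.0
18.6.60.81 AND mask = 18.6.60.0
18.6.60.174 AND mask = 18.6.60.0
Yes, same subnet (18.6.60.0)


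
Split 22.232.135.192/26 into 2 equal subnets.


New prefix = 26 + 1 = 27
Each subnet has 32 addresses
  22.232.135.192/27
  22.232.135.224/27
Subnets: 22.232.135.192/27, 22.232.135.224/27


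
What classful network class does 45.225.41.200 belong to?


First octet: 45
Binary: 00101101
0xxxxxxx -> Class A (1-126)
Class A, default mask 255.0.0.0 (/8)


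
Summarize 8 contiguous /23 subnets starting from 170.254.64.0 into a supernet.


Original prefix: /23
Number of subnets: 8 = 2^3
New prefix = 23 - 3 = 20
Supernet: 170.254.64.0/20


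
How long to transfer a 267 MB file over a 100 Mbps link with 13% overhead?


Effective throughput = 100 * (1 - 13/100) = 87 Mbps
File size in Mb = 267 * 8 = 2136 Mb
Time = 2136 / 87
Time = 24.5517 seconds


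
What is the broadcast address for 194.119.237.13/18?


Network: 194.119.192.0/18
Host bits = 14
Set all host bits to 1:
Broadcast: 194.119.255.255


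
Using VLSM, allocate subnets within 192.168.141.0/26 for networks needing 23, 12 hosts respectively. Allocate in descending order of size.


23 hosts -> /27 (30 usable): 192.168.141.0/27
12 hosts -> /28 (14 usable): 192.168.141.32/28
Allocation: 192.168.141.0/27 (23 hosts, 30 usable); 192.168.141.32/28 (12 hosts, 14 usable)


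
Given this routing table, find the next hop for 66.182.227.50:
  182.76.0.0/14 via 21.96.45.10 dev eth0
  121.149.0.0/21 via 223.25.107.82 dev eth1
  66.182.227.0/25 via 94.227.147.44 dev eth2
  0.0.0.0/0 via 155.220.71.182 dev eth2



Longest prefix match for 66.182.227.50:
  /14 182.76.0.0: no
  /21 121.149.0.0: no
  /25 66.182.227.0: MATCH
  /0 0.0.0.0: MATCH
Selected: next-hop 94.227.147.44 via eth2 (matched /25)


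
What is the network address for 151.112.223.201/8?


IP:   10010111.01110000.11011111.11001001
Mask: 11111111.00000000.00000000.00000000
AND operation:
Net:  10010111.00000000.00000000.00000000
Network: 151.0.0.0/8


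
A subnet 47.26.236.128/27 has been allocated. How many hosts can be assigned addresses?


Host bits = 32 - 27 = 5
Total addresses = 2^5 = 32
Usable = total - 2 (network and broadcast)
Usable hosts: 30


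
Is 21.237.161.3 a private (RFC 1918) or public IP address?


RFC 1918 private ranges:
  10.0.0.0/8 (10.0.0.0 - 10.255.255.255)
  172.16.0.0/12 (172.16.0.0 - 172.31.255.255)
  192.168.0.0/16 (192.168.0.0 - 192.168.255.255)
Public (not in any RFC 1918 range)


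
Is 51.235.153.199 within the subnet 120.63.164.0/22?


Subnet network: 120.63.164.0
Test IP AND mask: 51.235.152.0
No, 51.235.153.199 is not in 120.63.164.0/22


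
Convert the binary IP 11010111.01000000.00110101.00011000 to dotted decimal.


11010111 = 215
01000000 = 64
00110101 = 53
00011000 = 24
IP: 215.64.53.24


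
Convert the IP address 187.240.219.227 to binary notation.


187 = 10111011
240 = 11110000
219 = 11011011
227 = 11100011
Binary: 10111011.11110000.11011011.11100011


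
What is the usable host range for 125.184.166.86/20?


Network: 125.184.160.0
Broadcast: 125.184.175.255
First usable = network + 1
Last usable = broadcast - 1
Range: 125.184.160.1 to 125.184.175.254


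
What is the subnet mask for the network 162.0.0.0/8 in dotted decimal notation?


/8 means 8 network bits, 24 host bits
Binary: 11111111000000000000000000000000
Mask: 255.0.0.0


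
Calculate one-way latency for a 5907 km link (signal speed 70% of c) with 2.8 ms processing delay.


Speed = 0.7 * 3e5 km/s = 210000 km/s
Propagation delay = 5907 / 210000 = 0.0281 s = 28.1286 ms
Processing delay = 2.8 ms
Total one-way latency = 30.9286 ms


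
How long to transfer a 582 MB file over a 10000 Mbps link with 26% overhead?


Effective throughput = 10000 * (1 - 26/100) = 7400 Mbps
File size in Mb = 582 * 8 = 4656 Mb
Time = 4656 / 7400
Time = 0.6292 seconds


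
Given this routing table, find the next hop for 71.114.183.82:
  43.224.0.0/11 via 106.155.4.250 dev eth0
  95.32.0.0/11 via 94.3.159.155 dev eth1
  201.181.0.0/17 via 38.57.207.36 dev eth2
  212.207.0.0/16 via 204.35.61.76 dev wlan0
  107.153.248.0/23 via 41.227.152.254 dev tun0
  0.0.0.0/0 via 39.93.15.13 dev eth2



Longest prefix match for 71.114.183.82:
  /11 43.224.0.0: no
  /11 95.32.0.0: no
  /17 201.181.0.0: no
  /16 212.207.0.0: no
  /23 107.153.248.0: no
  /0 0.0.0.0: MATCH
Selected: next-hop 39.93.15.13 via eth2 (matched /0)


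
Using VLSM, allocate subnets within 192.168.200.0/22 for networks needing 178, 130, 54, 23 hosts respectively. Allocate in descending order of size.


178 hosts -> /24 (254 usable): 192.168.200.0/24
130 hosts -> /24 (254 usable): 192.168.201.0/24
54 hosts -> /26 (62 usable): 192.168.202.0/26
23 hosts -> /27 (30 usable): 192.168.202.64/27
Allocation: 192.168.200.0/24 (178 hosts, 254 usable); 192.168.201.0/24 (130 hosts, 254 usable); 192.168.202.0/26 (54 hosts, 62 usable); 192.168.202.64/27 (23 hosts, 30 usable)


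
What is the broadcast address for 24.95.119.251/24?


Network: 24.95.119.0/24
Host bits = 8
Set all host bits to 1:
Broadcast: 24.95.119.255


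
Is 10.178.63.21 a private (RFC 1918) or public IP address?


RFC 1918 private ranges:
  10.0.0.0/8 (10.0.0.0 - 10.255.255.255)
  172.16.0.0/12 (172.16.0.0 - 172.31.255.255)
  192.168.0.0/16 (192.168.0.0 - 192.168.255.255)
Private (in 10.0.0.0/8)


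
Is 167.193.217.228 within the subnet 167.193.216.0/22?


Subnet network: 167.193.216.0
Test IP AND mask: 167.193.216.0
Yes, 167.193.217.228 is in 167.193.216.0/22


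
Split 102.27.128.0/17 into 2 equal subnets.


New prefix = 17 + 1 = 18
Each subnet has 16384 addresses
  102.27.128.0/18
  102.27.192.0/18
Subnets: 102.27.128.0/18, 102.27.192.0/18


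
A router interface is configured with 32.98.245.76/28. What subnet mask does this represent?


/28 means 28 network bits, 4 host bits
Binary: 11111111111111111111111111110000
Mask: 255.255.255.240


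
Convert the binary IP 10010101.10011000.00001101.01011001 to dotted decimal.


10010101 = 149
10011000 = 152
00001101 = 13
01011001 = 89
IP: 149.152.13.89


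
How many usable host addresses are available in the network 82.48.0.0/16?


Host bits = 32 - 16 = 16
Total addresses = 2^16 = 65536
Usable = total - 2 (network and broadcast)
Usable hosts: 65534


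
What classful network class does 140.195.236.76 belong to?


First octet: 140
Binary: 10001100
10xxxxxx -> Class B (128-191)
Class B, default mask 255.255.0.0 (/16)


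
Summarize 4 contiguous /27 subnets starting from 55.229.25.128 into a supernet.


Original prefix: /27
Number of subnets: 4 = 2^2
New prefix = 27 - 2 = 25
Supernet: 55.229.25.128/25


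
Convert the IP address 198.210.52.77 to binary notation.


198 = 11000110
210 = 11010010
52 = 00110100
77 = 01001101
Binary: 11000110.11010010.00110100.01001101


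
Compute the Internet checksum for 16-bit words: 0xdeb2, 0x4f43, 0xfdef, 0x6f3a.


Sum all words (with carry folding):
+ 0xdeb2 = 0xdeb2
+ 0x4f43 = 0x2df6
+ 0xfdef = 0x2be6
+ 0x6f3a = 0x9b20
One's complement: ~0x9b20
Checksum = 0x64df


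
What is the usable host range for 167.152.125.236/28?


Network: 167.152.125.224
Broadcast: 167.152.125.239
First usable = network + 1
Last usable = broadcast - 1
Range: 167.152.125.225 to 167.152.125.238


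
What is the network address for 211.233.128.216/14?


IP:   11010011.11101001.10000000.11011000
Mask: 11111111.11111100.00000000.00000000
AND operation:
Net:  11010011.11101000.00000000.00000000
Network: 211.232.0.0/14


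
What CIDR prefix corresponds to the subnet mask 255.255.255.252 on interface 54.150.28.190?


Binary: 11111111.11111111.11111111.11111100
Count leading 1s
Prefix: /30


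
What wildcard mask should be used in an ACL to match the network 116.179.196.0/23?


Subnet mask: 255.255.254.0
Wildcard = 255.255.255.255 - subnet mask
255 - 255 = 0
255 - 255 = 0
255 - 254 = 1
255 - 0 = 255
Wildcard: 0.0.1.255


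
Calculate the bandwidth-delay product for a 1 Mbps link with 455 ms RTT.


BDP = bandwidth * RTT
= 1 Mbps * 455 ms
= 1 * 1e6 * 455 / 1000 bits
= 455000 bits
= 56875 bytes
= 55.542 KB
BDP = 455000 bits (56875 bytes)


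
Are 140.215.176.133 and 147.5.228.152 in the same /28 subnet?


Mask: 255.255.255.240
140.215.176.133 AND mask = 140.215.176.128
147.5.228.152 AND mask = 147.5.228.144
No, different subnets (140.215.176.128 vs 147.5.228.144)


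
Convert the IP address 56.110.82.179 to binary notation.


56 = 00111000
110 = 01101110
82 = 01010010
179 = 10110011
Binary: 00111000.01101110.01010010.10110011


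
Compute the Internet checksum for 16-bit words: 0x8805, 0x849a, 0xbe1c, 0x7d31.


Sum all words (with carry folding):
+ 0x8805 = 0x8805
+ 0x849a = 0x0ca0
+ 0xbe1c = 0xcabc
+ 0x7d31 = 0x47ee
One's complement: ~0x47ee
Checksum = 0xb811


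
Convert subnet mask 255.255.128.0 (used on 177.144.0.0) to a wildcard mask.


Subnet mask: 255.255.128.0
Wildcard = 255.255.255.255 - subnet mask
255 - 255 = 0
255 - 255 = 0
255 - 128 = 127
255 - 0 = 255
Wildcard: 0.0.127.255


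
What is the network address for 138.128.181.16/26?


IP:   10001010.10000000.10110101.00010000
Mask: 11111111.11111111.11111111.11000000
AND operation:
Net:  10001010.10000000.10110101.00000000
Network: 138.128.181.0/26


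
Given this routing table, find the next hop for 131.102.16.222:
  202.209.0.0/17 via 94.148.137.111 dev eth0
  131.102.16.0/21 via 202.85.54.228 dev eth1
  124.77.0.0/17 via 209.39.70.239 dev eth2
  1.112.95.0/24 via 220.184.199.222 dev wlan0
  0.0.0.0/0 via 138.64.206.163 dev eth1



Longest prefix match for 131.102.16.222:
  /17 202.209.0.0: no
  /21 131.102.16.0: MATCH
  /17 124.77.0.0: no
  /24 1.112.95.0: no
  /0 0.0.0.0: MATCH
Selected: next-hop 202.85.54.228 via eth1 (matched /21)


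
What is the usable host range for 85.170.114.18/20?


Network: 85.170.112.0
Broadcast: 85.170.127.255
First usable = network + 1
Last usable = broadcast - 1
Range: 85.170.112.1 to 85.170.127.254


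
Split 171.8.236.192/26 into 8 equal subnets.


New prefix = 26 + 3 = 29
Each subnet has 8 addresses
  171.8.236.192/29
  171.8.236.200/29
  171.8.236.208/29
  171.8.236.216/29
  171.8.236.224/29
  171.8.236.232/29
  171.8.236.240/29
  171.8.236.248/29
Subnets: 171.8.236.192/29, 171.8.236.200/29, 171.8.236.208/29, 171.8.236.216/29, 171.8.236.224/29, 171.8.236.232/29, 171.8.236.240/29, 171.8.236.248/29
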